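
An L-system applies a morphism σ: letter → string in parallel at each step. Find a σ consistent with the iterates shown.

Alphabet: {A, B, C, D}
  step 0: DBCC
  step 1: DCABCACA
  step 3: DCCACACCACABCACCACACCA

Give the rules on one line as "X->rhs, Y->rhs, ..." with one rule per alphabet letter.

  step 0 ⇒ step 1: DBCC ⇒ DC·AB·CA·CA
    B ↦ AB
    C ↦ CA
    D ↦ DC
    A ↦ C  (constrained at step 1)

A->C, B->AB, C->CA, D->DC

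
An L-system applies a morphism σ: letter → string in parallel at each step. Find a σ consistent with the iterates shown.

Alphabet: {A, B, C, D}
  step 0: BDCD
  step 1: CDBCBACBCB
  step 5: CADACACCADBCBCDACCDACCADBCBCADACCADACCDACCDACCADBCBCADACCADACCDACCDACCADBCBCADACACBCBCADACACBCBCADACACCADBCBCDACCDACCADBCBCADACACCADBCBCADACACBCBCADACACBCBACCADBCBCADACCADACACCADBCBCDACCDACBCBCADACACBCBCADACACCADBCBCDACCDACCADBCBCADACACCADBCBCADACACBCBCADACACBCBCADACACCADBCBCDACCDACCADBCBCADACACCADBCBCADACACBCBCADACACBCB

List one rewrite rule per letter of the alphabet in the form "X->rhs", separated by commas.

  step 0 ⇒ step 1: BDCD ⇒ CD·BCB·AC·BCB
    B ↦ CD
    C ↦ AC
    D ↦ BCB
    A ↦ CAD  (constrained at step 1)

A->CAD, B->CD, C->AC, D->BCB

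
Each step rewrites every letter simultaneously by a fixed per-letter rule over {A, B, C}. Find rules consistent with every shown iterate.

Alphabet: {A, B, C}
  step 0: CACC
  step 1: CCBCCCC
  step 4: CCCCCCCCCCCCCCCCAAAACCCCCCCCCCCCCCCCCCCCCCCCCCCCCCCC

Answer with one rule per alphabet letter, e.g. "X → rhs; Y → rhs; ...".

A->B, B->AA, C->CC

  step 0 ⇒ step 1: CACC ⇒ CC·B·CC·CC
    A ↦ B
    C ↦ CC
    B ↦ AA  (constrained at step 1)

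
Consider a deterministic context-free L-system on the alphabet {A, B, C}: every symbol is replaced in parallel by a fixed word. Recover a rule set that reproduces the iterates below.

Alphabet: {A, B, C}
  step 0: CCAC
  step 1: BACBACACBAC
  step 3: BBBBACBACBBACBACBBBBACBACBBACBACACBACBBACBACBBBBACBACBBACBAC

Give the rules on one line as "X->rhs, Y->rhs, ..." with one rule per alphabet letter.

A->AC, B->BB, C->BAC

  step 0 ⇒ step 1: CCAC ⇒ BAC·BAC·AC·BAC
    A ↦ AC
    C ↦ BAC
    B ↦ BB  (constrained at step 1)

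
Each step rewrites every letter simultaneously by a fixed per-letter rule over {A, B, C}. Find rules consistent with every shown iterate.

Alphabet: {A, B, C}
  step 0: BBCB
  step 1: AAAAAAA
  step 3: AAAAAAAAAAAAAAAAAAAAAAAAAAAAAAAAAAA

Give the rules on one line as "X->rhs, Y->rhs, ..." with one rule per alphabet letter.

  step 0 ⇒ step 1: BBCB ⇒ AA·AA·A·AA
    B ↦ AA
    C ↦ A
    A ↦ BCB  (constrained at step 1)

A->BCB, B->AA, C->A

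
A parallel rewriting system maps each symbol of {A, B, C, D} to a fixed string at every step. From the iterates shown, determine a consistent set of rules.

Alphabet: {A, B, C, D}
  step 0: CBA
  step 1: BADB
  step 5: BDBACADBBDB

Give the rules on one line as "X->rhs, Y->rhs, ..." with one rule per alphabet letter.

  step 0 ⇒ step 1: CBA ⇒ B·A·DB
    A ↦ DB
    B ↦ A
    C ↦ B
    D ↦ C  (constrained at step 1)

A->DB, B->A, C->B, D->C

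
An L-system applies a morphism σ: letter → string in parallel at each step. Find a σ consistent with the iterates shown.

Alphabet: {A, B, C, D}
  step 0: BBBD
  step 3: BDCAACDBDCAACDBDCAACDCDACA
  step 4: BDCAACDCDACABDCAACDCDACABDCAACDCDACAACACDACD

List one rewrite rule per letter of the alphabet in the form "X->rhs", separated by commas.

  step 3 ⇒ step 4: BDCAACDBDCAACDBDCAACDCDACA ⇒ BD·CA·A·CD·CD·A·CA·BD·CA·A·CD·CD·A·CA·BD·CA·A·CD·CD·A·CA·A·CA·CD·A·CD
    A ↦ CD
    B ↦ BD
    C ↦ A
    D ↦ CA

A->CD, B->BD, C->A, D->CA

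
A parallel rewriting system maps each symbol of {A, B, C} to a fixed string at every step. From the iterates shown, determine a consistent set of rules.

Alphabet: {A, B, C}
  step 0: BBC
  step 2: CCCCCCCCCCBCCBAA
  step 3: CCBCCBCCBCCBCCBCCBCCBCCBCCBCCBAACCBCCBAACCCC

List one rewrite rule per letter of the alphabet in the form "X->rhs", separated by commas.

A->CC, B->AA, C->CCB

  step 2 ⇒ step 3: CCCCCCCCCCBCCBAA ⇒ CCB·CCB·CCB·CCB·CCB·CCB·CCB·CCB·CCB·CCB·AA·CCB·CCB·AA·CC·CC
    A ↦ CC
    B ↦ AA
    C ↦ CCB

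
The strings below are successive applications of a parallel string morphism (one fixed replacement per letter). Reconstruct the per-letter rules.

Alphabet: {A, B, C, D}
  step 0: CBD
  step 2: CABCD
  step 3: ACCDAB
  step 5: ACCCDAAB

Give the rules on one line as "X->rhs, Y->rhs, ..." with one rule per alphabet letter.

A->C, B->CD, C->A, D->B

  step 2 ⇒ step 3: CABCD ⇒ A·C·CD·A·B
    A ↦ C
    B ↦ CD
    C ↦ A
    D ↦ B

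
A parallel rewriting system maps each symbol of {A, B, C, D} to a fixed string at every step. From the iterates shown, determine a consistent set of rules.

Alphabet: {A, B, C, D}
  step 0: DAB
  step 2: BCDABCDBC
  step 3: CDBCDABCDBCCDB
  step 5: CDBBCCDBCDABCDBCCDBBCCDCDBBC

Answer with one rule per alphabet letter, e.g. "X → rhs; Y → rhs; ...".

  step 2 ⇒ step 3: BCDABCDBC ⇒ CD·B·C·DAB·CD·B·C·CD·B
    A ↦ DAB
    B ↦ CD
    C ↦ B
    D ↦ C

A->DAB, B->CD, C->B, D->C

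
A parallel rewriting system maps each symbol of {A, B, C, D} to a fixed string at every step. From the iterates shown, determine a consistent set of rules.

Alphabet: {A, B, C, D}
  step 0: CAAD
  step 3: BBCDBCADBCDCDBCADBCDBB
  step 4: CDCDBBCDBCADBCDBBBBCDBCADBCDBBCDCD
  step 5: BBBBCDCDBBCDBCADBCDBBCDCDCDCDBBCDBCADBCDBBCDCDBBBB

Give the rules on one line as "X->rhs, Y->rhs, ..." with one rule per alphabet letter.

  step 4 ⇒ step 5: CDCDBBCDBCADBCDBBBBCDBCADBCDBBCDCD ⇒ B·B·B·B·CD·CD·B·B·CD·B·CAD·B·CD·B·B·CD·CD·CD·CD·B·B·CD·B·CAD·B·CD·B·B·CD·CD·B·B·B·B
    A ↦ CAD
    B ↦ CD
    C ↦ B
    D ↦ B

A->CAD, B->CD, C->B, D->B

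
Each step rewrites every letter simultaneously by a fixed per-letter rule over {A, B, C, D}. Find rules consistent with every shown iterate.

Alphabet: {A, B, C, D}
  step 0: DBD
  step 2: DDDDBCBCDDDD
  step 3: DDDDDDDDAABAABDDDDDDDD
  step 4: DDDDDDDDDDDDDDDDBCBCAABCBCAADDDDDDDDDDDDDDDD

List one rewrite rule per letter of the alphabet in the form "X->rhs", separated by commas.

A->BC, B->AA, C->B, D->DD

  step 3 ⇒ step 4: DDDDDDDDAABAABDDDDDDDD ⇒ DD·DD·DD·DD·DD·DD·DD·DD·BC·BC·AA·BC·BC·AA·DD·DD·DD·DD·DD·DD·DD·DD
    A ↦ BC
    B ↦ AA
    D ↦ DD
  step 2 ⇒ step 3: DDDDBCBCDDDD ⇒ DD·DD·DD·DD·AA·B·AA·B·DD·DD·DD·DD
    C ↦ B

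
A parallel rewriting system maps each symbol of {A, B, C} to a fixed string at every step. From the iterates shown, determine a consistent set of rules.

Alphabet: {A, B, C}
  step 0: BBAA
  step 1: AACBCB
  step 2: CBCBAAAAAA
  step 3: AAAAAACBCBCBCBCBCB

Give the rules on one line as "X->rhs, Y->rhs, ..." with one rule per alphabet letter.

  step 2 ⇒ step 3: CBCBAAAAAA ⇒ AA·A·AA·A·CB·CB·CB·CB·CB·CB
    A ↦ CB
    B ↦ A
    C ↦ AA

A->CB, B->A, C->AA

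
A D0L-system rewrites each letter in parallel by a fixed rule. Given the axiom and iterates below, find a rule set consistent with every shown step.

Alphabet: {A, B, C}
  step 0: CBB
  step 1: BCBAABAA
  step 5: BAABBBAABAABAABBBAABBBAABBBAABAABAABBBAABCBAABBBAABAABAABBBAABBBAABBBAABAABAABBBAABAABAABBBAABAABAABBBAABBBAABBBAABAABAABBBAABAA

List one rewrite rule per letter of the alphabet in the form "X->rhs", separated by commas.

A->B, B->BAA, C->BC

  step 0 ⇒ step 1: CBB ⇒ BC·BAA·BAA
    B ↦ BAA
    C ↦ BC
    A ↦ B  (constrained at step 1)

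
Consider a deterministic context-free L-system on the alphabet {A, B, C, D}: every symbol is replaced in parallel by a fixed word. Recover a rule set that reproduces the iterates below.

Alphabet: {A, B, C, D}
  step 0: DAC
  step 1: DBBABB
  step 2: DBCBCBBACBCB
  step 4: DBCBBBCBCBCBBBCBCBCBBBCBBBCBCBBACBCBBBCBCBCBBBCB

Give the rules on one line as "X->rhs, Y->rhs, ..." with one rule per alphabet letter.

A->BA, B->CB, C->BB, D->DB

  step 1 ⇒ step 2: DBBABB ⇒ DB·CB·CB·BA·CB·CB
    A ↦ BA
    B ↦ CB
    D ↦ DB
  step 0 ⇒ step 1: DAC ⇒ DB·BA·BB
    C ↦ BB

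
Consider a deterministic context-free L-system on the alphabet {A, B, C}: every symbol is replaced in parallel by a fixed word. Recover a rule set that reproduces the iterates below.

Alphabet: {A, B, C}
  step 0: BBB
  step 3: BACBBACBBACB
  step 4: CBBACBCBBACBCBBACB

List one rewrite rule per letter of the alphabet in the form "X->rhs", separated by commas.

  step 3 ⇒ step 4: BACBBACBBACB ⇒ CB·B·A·CB·CB·B·A·CB·CB·B·A·CB
    A ↦ B
    B ↦ CB
    C ↦ A

A->B, B->CB, C->A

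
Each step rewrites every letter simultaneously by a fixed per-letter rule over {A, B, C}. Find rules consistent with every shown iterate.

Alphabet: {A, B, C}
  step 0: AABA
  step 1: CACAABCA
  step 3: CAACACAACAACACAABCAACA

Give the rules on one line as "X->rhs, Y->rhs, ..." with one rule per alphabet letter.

  step 0 ⇒ step 1: AABA ⇒ CA·CA·AB·CA
    A ↦ CA
    B ↦ AB
    C ↦ A  (constrained at step 1)

A->CA, B->AB, C->A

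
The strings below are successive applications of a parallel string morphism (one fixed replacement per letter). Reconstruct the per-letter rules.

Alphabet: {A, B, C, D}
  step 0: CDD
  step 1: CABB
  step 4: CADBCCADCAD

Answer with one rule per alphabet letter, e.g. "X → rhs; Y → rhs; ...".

A->D, B->C, C->CA, D->B

  step 0 ⇒ step 1: CDD ⇒ CA·B·B
    C ↦ CA
    D ↦ B
    A ↦ D  (constrained at step 1)
    B ↦ C  (constrained at step 1)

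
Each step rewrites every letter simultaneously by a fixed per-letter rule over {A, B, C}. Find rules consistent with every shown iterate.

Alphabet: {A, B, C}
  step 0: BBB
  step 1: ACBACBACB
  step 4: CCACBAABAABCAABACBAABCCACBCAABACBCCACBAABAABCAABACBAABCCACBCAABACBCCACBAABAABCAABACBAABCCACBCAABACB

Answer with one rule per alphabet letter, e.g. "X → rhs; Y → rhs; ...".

A->C, B->ACB, C->AAB

  step 0 ⇒ step 1: BBB ⇒ ACB·ACB·ACB
    B ↦ ACB
    A ↦ C  (constrained at step 1)
    C ↦ AAB  (constrained at step 1)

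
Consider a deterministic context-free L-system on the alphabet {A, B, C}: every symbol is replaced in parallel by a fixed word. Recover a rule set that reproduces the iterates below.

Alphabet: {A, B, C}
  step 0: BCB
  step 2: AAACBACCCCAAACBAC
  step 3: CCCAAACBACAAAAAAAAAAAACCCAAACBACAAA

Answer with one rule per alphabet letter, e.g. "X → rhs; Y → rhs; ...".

A->C, B->CBA, C->AAA

  step 2 ⇒ step 3: AAACBACCCCAAACBAC ⇒ C·C·C·AAA·CBA·C·AAA·AAA·AAA·AAA·C·C·C·AAA·CBA·C·AAA
    A ↦ C
    B ↦ CBA
    C ↦ AAA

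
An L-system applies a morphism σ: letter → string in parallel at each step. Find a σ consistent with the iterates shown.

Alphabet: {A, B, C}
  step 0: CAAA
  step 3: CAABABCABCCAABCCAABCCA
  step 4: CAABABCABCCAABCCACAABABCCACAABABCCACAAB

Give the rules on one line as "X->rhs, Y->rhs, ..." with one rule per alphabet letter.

  step 3 ⇒ step 4: CAABABCABCCAABCCAABCCA ⇒ CA·AB·AB·C·AB·C·CA·AB·C·CA·CA·AB·AB·C·CA·CA·AB·AB·C·CA·CA·AB
    A ↦ AB
    B ↦ C
    C ↦ CA

A->AB, B->C, C->CA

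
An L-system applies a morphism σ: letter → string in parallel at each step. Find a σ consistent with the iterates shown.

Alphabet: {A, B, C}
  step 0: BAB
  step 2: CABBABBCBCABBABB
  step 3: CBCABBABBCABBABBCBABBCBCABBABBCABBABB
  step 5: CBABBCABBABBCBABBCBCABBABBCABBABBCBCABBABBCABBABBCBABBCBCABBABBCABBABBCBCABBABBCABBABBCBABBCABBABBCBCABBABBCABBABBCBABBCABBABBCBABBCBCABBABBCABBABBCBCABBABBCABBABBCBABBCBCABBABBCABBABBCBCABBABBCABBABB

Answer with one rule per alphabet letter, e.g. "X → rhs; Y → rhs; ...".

A->C, B->ABB, C->CB

  step 2 ⇒ step 3: CABBABBCBCABBABB ⇒ CB·C·ABB·ABB·C·ABB·ABB·CB·ABB·CB·C·ABB·ABB·C·ABB·ABB
    A ↦ C
    B ↦ ABB
    C ↦ CB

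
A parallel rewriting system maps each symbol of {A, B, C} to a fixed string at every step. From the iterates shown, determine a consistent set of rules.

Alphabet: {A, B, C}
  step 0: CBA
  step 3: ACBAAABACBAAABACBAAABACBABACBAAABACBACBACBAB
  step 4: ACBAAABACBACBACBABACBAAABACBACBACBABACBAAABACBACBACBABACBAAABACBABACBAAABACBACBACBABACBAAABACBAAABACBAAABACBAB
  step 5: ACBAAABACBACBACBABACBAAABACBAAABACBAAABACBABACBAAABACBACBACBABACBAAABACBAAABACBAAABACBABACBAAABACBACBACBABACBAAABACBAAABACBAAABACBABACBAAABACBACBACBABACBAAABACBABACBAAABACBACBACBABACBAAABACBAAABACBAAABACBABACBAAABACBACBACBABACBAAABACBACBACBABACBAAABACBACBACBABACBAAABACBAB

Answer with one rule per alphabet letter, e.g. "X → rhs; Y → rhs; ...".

  step 4 ⇒ step 5: ACBAAABACBACBACBABACBAAABACBACBACBABACBAAABACBACBACBABACBAAABACBABACBAAABACBACBACBABACBAAABACBAAABACBAAABACBAB ⇒ ACB·AA·AB·ACB·ACB·ACB·AB·ACB·AA·AB·ACB·AA·AB·ACB·AA·AB·ACB·AB·ACB·AA·AB·ACB·ACB·ACB·AB·ACB·AA·AB·ACB·AA·AB·ACB·AA·AB·ACB·AB·ACB·AA·AB·ACB·ACB·ACB·AB·ACB·AA·AB·ACB·AA·AB·ACB·AA·AB·ACB·AB·ACB·AA·AB·ACB·ACB·ACB·AB·ACB·AA·AB·ACB·AB·ACB·AA·AB·ACB·ACB·ACB·AB·ACB·AA·AB·ACB·AA·AB·ACB·AA·AB·ACB·AB·ACB·AA·AB·ACB·ACB·ACB·AB·ACB·AA·AB·ACB·ACB·ACB·AB·ACB·AA·AB·ACB·ACB·ACB·AB·ACB·AA·AB·ACB·AB
    A ↦ ACB
    B ↦ AB
    C ↦ AA

A->ACB, B->AB, C->AA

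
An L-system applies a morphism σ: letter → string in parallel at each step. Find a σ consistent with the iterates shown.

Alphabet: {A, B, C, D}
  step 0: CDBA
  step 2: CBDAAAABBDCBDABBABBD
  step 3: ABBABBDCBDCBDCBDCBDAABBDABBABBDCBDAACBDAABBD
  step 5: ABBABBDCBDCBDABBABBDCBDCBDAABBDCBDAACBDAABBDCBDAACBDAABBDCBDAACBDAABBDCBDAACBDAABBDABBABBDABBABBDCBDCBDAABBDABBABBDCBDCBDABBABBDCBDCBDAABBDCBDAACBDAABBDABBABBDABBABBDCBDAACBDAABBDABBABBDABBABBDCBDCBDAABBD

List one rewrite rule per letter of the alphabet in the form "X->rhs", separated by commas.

  step 2 ⇒ step 3: CBDAAAABBDCBDABBABBD ⇒ ABB·A·BBD·CBD·CBD·CBD·CBD·A·A·BBD·ABB·A·BBD·CBD·A·A·CBD·A·A·BBD
    A ↦ CBD
    B ↦ A
    C ↦ ABB
    D ↦ BBD

A->CBD, B->A, C->ABB, D->BBD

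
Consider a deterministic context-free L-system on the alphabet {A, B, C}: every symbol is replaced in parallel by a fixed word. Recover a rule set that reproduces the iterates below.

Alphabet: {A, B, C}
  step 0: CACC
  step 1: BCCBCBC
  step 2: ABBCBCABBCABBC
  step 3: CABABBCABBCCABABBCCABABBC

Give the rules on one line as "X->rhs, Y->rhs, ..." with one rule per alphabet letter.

  step 2 ⇒ step 3: ABBCBCABBCABBC ⇒ C·AB·AB·BC·AB·BC·C·AB·AB·BC·C·AB·AB·BC
    A ↦ C
    B ↦ AB
    C ↦ BC

A->C, B->AB, C->BC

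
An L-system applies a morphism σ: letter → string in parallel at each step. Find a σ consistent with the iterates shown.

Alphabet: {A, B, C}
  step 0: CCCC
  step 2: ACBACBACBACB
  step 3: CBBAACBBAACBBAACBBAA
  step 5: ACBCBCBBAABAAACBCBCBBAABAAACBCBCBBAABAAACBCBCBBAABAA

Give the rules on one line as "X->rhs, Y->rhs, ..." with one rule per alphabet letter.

A->CB, B->A, C->BA

  step 2 ⇒ step 3: ACBACBACBACB ⇒ CB·BA·A·CB·BA·A·CB·BA·A·CB·BA·A
    A ↦ CB
    B ↦ A
    C ↦ BA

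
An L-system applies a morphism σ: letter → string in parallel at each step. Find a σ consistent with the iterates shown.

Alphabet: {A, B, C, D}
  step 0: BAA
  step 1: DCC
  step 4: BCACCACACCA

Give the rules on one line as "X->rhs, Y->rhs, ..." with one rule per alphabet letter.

A->C, B->D, C->CA, D->B

  step 0 ⇒ step 1: BAA ⇒ D·C·C
    A ↦ C
    B ↦ D
    C ↦ CA  (constrained at step 1)
    D ↦ B  (constrained at step 1)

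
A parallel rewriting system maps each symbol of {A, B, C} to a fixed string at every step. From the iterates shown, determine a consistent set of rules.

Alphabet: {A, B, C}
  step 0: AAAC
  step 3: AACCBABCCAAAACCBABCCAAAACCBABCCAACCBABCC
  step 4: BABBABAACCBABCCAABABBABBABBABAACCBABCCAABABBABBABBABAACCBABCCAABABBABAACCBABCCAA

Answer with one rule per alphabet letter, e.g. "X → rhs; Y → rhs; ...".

A->BAB, B->CC, C->A

  step 3 ⇒ step 4: AACCBABCCAAAACCBABCCAAAACCBABCCAACCBABCC ⇒ BAB·BAB·A·A·CC·BAB·CC·A·A·BAB·BAB·BAB·BAB·A·A·CC·BAB·CC·A·A·BAB·BAB·BAB·BAB·A·A·CC·BAB·CC·A·A·BAB·BAB·A·A·CC·BAB·CC·A·A
    A ↦ BAB
    B ↦ CC
    C ↦ A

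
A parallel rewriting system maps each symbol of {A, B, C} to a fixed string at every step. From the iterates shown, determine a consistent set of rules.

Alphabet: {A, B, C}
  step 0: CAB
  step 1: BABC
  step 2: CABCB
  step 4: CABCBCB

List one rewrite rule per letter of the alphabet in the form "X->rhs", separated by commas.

A->AB, B->C, C->B

  step 1 ⇒ step 2: BABC ⇒ C·AB·C·B
    A ↦ AB
    B ↦ C
    C ↦ B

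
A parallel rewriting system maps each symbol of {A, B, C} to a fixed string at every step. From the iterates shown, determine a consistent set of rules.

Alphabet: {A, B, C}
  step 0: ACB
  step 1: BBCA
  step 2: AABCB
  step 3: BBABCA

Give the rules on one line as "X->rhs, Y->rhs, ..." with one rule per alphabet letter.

A->B, B->A, C->BC

  step 2 ⇒ step 3: AABCB ⇒ B·B·A·BC·A
    A ↦ B
    B ↦ A
    C ↦ BC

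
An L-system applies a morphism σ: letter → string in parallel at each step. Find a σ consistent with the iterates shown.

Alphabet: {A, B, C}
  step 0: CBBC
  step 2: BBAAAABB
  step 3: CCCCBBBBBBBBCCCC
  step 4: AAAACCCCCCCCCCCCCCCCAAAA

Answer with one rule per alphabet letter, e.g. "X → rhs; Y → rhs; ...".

  step 3 ⇒ step 4: CCCCBBBBBBBBCCCC ⇒ A·A·A·A·CC·CC·CC·CC·CC·CC·CC·CC·A·A·A·A
    B ↦ CC
    C ↦ A
  step 2 ⇒ step 3: BBAAAABB ⇒ CC·CC·BB·BB·BB·BB·CC·CC
    A ↦ BB

A->BB, B->CC, C->A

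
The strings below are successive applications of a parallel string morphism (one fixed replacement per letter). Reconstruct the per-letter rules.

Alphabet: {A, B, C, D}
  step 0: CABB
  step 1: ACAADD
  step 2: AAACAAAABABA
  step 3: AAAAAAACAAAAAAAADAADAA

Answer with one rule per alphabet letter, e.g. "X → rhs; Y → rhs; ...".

A->AA, B->D, C->AC, D->BA

  step 2 ⇒ step 3: AAACAAAABABA ⇒ AA·AA·AA·AC·AA·AA·AA·AA·D·AA·D·AA
    A ↦ AA
    B ↦ D
    C ↦ AC
  step 1 ⇒ step 2: ACAADD ⇒ AA·AC·AA·AA·BA·BA
    D ↦ BA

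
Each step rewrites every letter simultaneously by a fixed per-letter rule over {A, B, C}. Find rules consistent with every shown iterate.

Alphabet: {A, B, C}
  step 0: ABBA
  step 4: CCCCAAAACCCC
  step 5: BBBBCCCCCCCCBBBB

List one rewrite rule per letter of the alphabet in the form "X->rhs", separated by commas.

  step 4 ⇒ step 5: CCCCAAAACCCC ⇒ B·B·B·B·CC·CC·CC·CC·B·B·B·B
    A ↦ CC
    C ↦ B
    B ↦ A  (constrained at step 0)

A->CC, B->A, C->B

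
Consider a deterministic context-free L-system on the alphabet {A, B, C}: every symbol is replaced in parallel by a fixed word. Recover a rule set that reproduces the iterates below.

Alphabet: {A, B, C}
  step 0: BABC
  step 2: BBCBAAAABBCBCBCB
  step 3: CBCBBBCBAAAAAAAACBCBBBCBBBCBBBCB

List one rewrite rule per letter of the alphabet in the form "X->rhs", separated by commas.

A->AA, B->CB, C->BB

  step 2 ⇒ step 3: BBCBAAAABBCBCBCB ⇒ CB·CB·BB·CB·AA·AA·AA·AA·CB·CB·BB·CB·BB·CB·BB·CB
    A ↦ AA
    B ↦ CB
    C ↦ BB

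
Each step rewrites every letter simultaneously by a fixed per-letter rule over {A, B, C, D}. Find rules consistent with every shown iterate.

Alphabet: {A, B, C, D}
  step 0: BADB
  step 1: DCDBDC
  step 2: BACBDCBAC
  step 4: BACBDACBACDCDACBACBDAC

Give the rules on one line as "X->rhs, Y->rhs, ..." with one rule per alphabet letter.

A->D, B->DC, C->AC, D->B

  step 1 ⇒ step 2: DCDBDC ⇒ B·AC·B·DC·B·AC
    B ↦ DC
    C ↦ AC
    D ↦ B
  step 0 ⇒ step 1: BADB ⇒ DC·D·B·DC
    A ↦ D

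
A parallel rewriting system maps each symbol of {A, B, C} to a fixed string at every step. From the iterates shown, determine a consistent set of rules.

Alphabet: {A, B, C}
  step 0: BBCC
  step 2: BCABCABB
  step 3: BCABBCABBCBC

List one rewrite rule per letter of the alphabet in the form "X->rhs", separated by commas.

  step 2 ⇒ step 3: BCABCABB ⇒ BC·A·B·BC·A·B·BC·BC
    A ↦ B
    B ↦ BC
    C ↦ A

A->B, B->BC, C->A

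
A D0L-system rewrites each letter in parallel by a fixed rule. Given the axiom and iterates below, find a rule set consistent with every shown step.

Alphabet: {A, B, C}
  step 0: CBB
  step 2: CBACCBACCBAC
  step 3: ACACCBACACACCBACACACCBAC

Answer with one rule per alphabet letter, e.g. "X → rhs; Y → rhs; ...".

  step 2 ⇒ step 3: CBACCBACCBAC ⇒ AC·AC·CB·AC·AC·AC·CB·AC·AC·AC·CB·AC
    A ↦ CB
    B ↦ AC
    C ↦ AC

A->CB, B->AC, C->AC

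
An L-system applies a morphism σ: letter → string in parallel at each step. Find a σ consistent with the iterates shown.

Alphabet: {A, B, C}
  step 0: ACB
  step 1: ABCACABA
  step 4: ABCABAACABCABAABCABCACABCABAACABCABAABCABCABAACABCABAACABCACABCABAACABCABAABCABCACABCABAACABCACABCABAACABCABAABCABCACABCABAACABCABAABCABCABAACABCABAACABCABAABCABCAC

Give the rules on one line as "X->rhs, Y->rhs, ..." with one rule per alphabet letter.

A->ABC, B->ABA, C->AC

  step 0 ⇒ step 1: ACB ⇒ ABC·AC·ABA
    A ↦ ABC
    B ↦ ABA
    C ↦ AC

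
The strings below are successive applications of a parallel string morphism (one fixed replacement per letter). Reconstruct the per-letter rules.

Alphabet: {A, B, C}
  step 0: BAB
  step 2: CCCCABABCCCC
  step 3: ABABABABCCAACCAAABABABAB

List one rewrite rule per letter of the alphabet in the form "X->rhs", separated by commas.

  step 2 ⇒ step 3: CCCCABABCCCC ⇒ AB·AB·AB·AB·CC·AA·CC·AA·AB·AB·AB·AB
    A ↦ CC
    B ↦ AA
    C ↦ AB

A->CC, B->AA, C->AB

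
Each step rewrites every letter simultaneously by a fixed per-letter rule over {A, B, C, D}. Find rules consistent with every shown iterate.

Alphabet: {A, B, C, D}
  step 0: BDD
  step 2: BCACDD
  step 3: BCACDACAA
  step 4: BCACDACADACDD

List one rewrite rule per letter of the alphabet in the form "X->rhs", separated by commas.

A->D, B->BC, C->AC, D->A

  step 3 ⇒ step 4: BCACDACAA ⇒ BC·AC·D·AC·A·D·AC·D·D
    A ↦ D
    B ↦ BC
    C ↦ AC
    D ↦ A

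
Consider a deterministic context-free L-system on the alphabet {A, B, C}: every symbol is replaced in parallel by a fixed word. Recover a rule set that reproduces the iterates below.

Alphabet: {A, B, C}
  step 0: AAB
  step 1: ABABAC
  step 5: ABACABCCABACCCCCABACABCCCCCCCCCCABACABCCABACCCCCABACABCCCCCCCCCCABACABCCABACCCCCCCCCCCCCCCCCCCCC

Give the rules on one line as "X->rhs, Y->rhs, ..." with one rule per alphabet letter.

  step 0 ⇒ step 1: AAB ⇒ AB·AB·AC
    A ↦ AB
    B ↦ AC
    C ↦ CC  (constrained at step 1)

A->AB, B->AC, C->CC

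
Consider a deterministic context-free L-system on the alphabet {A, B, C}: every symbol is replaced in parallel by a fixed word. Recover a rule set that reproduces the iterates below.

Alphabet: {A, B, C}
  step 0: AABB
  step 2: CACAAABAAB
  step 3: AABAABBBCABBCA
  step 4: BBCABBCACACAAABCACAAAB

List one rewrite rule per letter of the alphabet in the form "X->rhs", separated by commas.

  step 3 ⇒ step 4: AABAABBBCABBCA ⇒ B·B·CA·B·B·CA·CA·CA·AA·B·CA·CA·AA·B
    A ↦ B
    B ↦ CA
    C ↦ AA

A->B, B->CA, C->AA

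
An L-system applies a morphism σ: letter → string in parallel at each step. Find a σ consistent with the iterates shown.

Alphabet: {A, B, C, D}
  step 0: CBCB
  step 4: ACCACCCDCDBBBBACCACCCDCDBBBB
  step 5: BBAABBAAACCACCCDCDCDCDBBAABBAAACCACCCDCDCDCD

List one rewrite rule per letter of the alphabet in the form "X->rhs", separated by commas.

A->BB, B->CD, C->A, D->CC

  step 4 ⇒ step 5: ACCACCCDCDBBBBACCACCCDCDBBBB ⇒ BB·A·A·BB·A·A·A·CC·A·CC·CD·CD·CD·CD·BB·A·A·BB·A·A·A·CC·A·CC·CD·CD·CD·CD
    A ↦ BB
    B ↦ CD
    C ↦ A
    D ↦ CC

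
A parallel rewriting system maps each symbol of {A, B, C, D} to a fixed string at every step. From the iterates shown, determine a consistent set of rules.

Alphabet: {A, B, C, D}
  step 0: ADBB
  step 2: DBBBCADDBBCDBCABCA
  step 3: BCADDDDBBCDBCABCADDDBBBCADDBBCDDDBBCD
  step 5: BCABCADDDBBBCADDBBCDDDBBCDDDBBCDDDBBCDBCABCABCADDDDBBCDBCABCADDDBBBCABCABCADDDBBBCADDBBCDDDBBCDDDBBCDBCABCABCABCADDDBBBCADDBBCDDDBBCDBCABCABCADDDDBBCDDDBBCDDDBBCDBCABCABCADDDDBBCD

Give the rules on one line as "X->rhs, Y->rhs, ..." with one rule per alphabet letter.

  step 2 ⇒ step 3: DBBBCADDBBCDBCABCA ⇒ BCA·D·D·D·DBB·CD·BCA·BCA·D·D·DBB·BCA·D·DBB·CD·D·DBB·CD
    A ↦ CD
    B ↦ D
    C ↦ DBB
    D ↦ BCA

A->CD, B->D, C->DBB, D->BCA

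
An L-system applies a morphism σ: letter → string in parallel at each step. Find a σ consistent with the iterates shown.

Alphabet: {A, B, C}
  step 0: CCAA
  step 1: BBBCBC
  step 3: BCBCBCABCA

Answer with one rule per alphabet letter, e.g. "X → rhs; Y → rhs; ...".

A->BC, B->A, C->B

  step 0 ⇒ step 1: CCAA ⇒ B·B·BC·BC
    A ↦ BC
    C ↦ B
    B ↦ A  (constrained at step 1)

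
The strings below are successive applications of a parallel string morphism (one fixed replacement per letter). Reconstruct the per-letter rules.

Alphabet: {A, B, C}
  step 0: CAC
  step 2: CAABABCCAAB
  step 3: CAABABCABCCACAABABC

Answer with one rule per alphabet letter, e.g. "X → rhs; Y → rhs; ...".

  step 2 ⇒ step 3: CAABABCCAAB ⇒ CA·AB·AB·C·AB·C·CA·CA·AB·AB·C
    A ↦ AB
    B ↦ C
    C ↦ CA

A->AB, B->C, C->CA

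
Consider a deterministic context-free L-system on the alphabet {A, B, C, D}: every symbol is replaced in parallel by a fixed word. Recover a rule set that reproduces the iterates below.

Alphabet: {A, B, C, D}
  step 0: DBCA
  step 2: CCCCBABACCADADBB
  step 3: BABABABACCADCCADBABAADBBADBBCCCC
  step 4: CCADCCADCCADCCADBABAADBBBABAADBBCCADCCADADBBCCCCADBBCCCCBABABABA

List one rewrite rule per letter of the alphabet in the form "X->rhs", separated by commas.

  step 3 ⇒ step 4: BABABABACCADCCADBABAADBBADBBCCCC ⇒ CC·AD·CC·AD·CC·AD·CC·AD·BA·BA·AD·BB·BA·BA·AD·BB·CC·AD·CC·AD·AD·BB·CC·CC·AD·BB·CC·CC·BA·BA·BA·BA
    A ↦ AD
    B ↦ CC
    C ↦ BA
    D ↦ BB

A->AD, B->CC, C->BA, D->BB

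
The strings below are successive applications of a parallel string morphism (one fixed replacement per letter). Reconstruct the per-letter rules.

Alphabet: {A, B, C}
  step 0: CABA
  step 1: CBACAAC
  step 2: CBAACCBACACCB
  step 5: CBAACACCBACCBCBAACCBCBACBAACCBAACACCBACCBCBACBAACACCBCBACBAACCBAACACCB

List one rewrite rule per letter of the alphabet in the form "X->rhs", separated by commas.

A->AC, B->A, C->CB

  step 1 ⇒ step 2: CBACAAC ⇒ CB·A·AC·CB·AC·AC·CB
    A ↦ AC
    B ↦ A
    C ↦ CB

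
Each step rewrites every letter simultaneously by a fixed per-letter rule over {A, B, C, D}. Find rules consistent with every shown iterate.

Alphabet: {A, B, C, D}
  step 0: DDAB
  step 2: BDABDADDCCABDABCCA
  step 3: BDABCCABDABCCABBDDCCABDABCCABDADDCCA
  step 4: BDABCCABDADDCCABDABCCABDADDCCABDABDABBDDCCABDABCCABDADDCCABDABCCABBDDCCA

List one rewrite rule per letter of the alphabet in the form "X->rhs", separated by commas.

A->CCA, B->BDA, C->D, D->B

  step 3 ⇒ step 4: BDABCCABDABCCABBDDCCABDABCCABDADDCCA ⇒ BDA·B·CCA·BDA·D·D·CCA·BDA·B·CCA·BDA·D·D·CCA·BDA·BDA·B·B·D·D·CCA·BDA·B·CCA·BDA·D·D·CCA·BDA·B·CCA·B·B·D·D·CCA
    A ↦ CCA
    B ↦ BDA
    C ↦ D
    D ↦ B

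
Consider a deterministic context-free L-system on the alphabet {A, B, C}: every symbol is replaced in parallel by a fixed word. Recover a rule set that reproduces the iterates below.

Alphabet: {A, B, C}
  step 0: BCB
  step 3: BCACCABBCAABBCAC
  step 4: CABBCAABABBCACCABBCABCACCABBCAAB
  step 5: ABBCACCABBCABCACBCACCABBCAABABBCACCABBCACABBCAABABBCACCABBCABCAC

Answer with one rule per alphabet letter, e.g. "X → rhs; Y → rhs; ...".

  step 4 ⇒ step 5: CABBCAABABBCACCABBCABCACCABBCAAB ⇒ AB·BCA·C·C·AB·BCA·BCA·C·BCA·C·C·AB·BCA·AB·AB·BCA·C·C·AB·BCA·C·AB·BCA·AB·AB·BCA·C·C·AB·BCA·BCA·C
    A ↦ BCA
    B ↦ C
    C ↦ AB

A->BCA, B->C, C->AB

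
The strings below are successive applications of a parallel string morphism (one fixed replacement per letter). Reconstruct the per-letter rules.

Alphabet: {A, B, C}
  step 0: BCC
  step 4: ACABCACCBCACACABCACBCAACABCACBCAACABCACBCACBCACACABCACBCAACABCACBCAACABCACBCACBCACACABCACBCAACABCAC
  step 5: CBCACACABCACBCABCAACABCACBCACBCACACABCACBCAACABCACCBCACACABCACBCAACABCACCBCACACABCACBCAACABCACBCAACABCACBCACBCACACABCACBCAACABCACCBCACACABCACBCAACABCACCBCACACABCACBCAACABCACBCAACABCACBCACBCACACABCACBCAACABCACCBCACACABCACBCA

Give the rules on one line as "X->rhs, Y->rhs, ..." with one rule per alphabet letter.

  step 4 ⇒ step 5: ACABCACCBCACACABCACBCAACABCACBCAACABCACBCACBCACACABCACBCAACABCACBCAACABCACBCACBCACACABCACBCAACABCAC ⇒ C·BCA·C·ACA·BCA·C·BCA·BCA·ACA·BCA·C·BCA·C·BCA·C·ACA·BCA·C·BCA·ACA·BCA·C·C·BCA·C·ACA·BCA·C·BCA·ACA·BCA·C·C·BCA·C·ACA·BCA·C·BCA·ACA·BCA·C·BCA·ACA·BCA·C·BCA·C·BCA·C·ACA·BCA·C·BCA·ACA·BCA·C·C·BCA·C·ACA·BCA·C·BCA·ACA·BCA·C·C·BCA·C·ACA·BCA·C·BCA·ACA·BCA·C·BCA·ACA·BCA·C·BCA·C·BCA·C·ACA·BCA·C·BCA·ACA·BCA·C·C·BCA·C·ACA·BCA·C·BCA
    A ↦ C
    B ↦ ACA
    C ↦ BCA

A->C, B->ACA, C->BCA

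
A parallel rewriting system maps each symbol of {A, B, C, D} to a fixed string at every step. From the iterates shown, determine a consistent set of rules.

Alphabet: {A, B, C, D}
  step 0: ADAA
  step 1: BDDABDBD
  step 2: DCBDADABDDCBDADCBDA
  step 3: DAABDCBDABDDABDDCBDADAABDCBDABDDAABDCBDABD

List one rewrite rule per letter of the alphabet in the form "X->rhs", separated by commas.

A->BD, B->DCB, C->AB, D->DA

  step 2 ⇒ step 3: DCBDADABDDCBDADCBDA ⇒ DA·AB·DCB·DA·BD·DA·BD·DCB·DA·DA·AB·DCB·DA·BD·DA·AB·DCB·DA·BD
    A ↦ BD
    B ↦ DCB
    C ↦ AB
    D ↦ DA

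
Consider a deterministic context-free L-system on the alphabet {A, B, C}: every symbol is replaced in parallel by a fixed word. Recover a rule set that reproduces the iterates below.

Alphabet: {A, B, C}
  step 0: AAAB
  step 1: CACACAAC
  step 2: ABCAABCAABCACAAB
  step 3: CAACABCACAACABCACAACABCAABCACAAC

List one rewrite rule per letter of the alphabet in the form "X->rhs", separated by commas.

  step 2 ⇒ step 3: ABCAABCAABCACAAB ⇒ CA·AC·AB·CA·CA·AC·AB·CA·CA·AC·AB·CA·AB·CA·CA·AC
    A ↦ CA
    B ↦ AC
    C ↦ AB

A->CA, B->AC, C->AB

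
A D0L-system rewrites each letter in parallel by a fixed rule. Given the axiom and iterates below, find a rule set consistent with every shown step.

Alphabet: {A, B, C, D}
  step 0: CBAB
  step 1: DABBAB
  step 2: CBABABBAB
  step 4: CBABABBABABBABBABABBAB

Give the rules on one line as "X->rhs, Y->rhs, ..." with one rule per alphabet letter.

A->B, B->AB, C->D, D->C

  step 1 ⇒ step 2: DABBAB ⇒ C·B·AB·AB·B·AB
    A ↦ B
    B ↦ AB
    D ↦ C
  step 0 ⇒ step 1: CBAB ⇒ D·AB·B·AB
    C ↦ D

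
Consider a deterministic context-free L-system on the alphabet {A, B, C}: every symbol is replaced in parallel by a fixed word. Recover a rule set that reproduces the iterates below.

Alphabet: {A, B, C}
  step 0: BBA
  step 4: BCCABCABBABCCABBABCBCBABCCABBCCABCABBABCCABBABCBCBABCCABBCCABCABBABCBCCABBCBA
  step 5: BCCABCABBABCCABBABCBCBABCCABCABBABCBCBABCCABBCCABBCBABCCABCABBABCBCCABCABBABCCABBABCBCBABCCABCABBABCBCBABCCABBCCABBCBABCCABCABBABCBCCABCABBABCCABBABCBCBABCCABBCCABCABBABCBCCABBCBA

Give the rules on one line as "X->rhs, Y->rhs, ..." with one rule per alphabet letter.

  step 4 ⇒ step 5: BCCABCABBABCCABBABCBCBABCCABBCCABCABBABCCABBABCBCBABCCABBCCABCABBABCBCCABBCBA ⇒ BC·CAB·CAB·BA·BC·CAB·BA·BC·BC·BA·BC·CAB·CAB·BA·BC·BC·BA·BC·CAB·BC·CAB·BC·BA·BC·CAB·CAB·BA·BC·BC·CAB·CAB·BA·BC·CAB·BA·BC·BC·BA·BC·CAB·CAB·BA·BC·BC·BA·BC·CAB·BC·CAB·BC·BA·BC·CAB·CAB·BA·BC·BC·CAB·CAB·BA·BC·CAB·BA·BC·BC·BA·BC·CAB·BC·CAB·CAB·BA·BC·BC·CAB·BC·BA
    A ↦ BA
    B ↦ BC
    C ↦ CAB

A->BA, B->BC, C->CAB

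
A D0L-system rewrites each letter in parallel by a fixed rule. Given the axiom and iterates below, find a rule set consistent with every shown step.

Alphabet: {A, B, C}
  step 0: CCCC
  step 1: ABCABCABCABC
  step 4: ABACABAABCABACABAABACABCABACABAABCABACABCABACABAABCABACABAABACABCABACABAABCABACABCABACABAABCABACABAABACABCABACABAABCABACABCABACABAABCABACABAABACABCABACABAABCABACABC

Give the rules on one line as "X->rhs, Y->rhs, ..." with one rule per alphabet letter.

A->ABA, B->C, C->ABC

  step 0 ⇒ step 1: CCCC ⇒ ABC·ABC·ABC·ABC
    C ↦ ABC
    A ↦ ABA  (constrained at step 1)
    B ↦ C  (constrained at step 1)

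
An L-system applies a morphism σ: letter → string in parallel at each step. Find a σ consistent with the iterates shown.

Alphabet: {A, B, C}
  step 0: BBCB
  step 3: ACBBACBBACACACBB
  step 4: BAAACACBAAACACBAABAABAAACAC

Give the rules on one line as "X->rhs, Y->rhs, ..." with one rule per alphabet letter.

A->B, B->AC, C->AA

  step 3 ⇒ step 4: ACBBACBBACACACBB ⇒ B·AA·AC·AC·B·AA·AC·AC·B·AA·B·AA·B·AA·AC·AC
    A ↦ B
    B ↦ AC
    C ↦ AA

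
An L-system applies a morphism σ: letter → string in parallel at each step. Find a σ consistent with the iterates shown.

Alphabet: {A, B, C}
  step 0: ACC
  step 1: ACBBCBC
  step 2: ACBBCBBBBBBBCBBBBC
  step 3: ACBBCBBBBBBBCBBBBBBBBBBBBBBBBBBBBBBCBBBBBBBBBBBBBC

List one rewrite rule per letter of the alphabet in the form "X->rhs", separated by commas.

  step 2 ⇒ step 3: ACBBCBBBBBBBCBBBBC ⇒ ACB·BC·BBB·BBB·BC·BBB·BBB·BBB·BBB·BBB·BBB·BBB·BC·BBB·BBB·BBB·BBB·BC
    A ↦ ACB
    B ↦ BBB
    C ↦ BC

A->ACB, B->BBB, C->BC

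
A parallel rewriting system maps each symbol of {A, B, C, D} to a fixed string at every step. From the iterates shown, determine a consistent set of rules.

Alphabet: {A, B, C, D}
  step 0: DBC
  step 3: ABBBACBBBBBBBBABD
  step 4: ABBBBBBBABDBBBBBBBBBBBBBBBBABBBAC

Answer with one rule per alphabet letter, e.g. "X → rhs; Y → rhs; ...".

A->AB, B->BB, C->D, D->AC

  step 3 ⇒ step 4: ABBBACBBBBBBBBABD ⇒ AB·BB·BB·BB·AB·D·BB·BB·BB·BB·BB·BB·BB·BB·AB·BB·AC
    A ↦ AB
    B ↦ BB
    C ↦ D
    D ↦ AC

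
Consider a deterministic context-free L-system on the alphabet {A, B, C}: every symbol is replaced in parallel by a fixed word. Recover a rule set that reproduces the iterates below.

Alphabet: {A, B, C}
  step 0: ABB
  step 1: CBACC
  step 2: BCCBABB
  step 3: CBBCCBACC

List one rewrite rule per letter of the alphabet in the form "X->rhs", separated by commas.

A->CBA, B->C, C->B

  step 2 ⇒ step 3: BCCBABB ⇒ C·B·B·C·CBA·C·C
    A ↦ CBA
    B ↦ C
    C ↦ B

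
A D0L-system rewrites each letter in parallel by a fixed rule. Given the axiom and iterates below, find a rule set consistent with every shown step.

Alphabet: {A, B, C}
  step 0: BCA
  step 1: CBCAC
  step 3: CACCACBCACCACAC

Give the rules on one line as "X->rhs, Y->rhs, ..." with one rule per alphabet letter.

  step 0 ⇒ step 1: BCA ⇒ CB·CA·C
    A ↦ C
    B ↦ CB
    C ↦ CA

A->C, B->CB, C->CA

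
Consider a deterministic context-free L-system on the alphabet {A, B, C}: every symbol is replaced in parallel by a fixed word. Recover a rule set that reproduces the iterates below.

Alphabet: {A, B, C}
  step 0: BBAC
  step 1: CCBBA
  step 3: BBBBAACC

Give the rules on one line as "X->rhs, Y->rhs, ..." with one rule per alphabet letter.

  step 0 ⇒ step 1: BBAC ⇒ C·C·BB·A
    A ↦ BB
    B ↦ C
    C ↦ A

A->BB, B->C, C->A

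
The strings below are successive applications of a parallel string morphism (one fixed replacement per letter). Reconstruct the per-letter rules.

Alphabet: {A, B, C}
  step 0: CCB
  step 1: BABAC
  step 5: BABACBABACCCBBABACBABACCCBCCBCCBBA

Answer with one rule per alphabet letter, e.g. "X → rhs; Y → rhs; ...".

  step 0 ⇒ step 1: CCB ⇒ BA·BA·C
    B ↦ C
    C ↦ BA
    A ↦ CB  (constrained at step 1)

A->CB, B->C, C->BA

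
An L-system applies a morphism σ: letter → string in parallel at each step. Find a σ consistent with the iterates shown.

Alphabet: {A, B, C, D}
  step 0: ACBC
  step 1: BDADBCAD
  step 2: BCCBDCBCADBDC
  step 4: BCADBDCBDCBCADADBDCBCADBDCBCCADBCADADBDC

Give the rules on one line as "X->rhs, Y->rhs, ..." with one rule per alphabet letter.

  step 1 ⇒ step 2: BDADBCAD ⇒ BC·C·BD·C·BC·AD·BD·C
    A ↦ BD
    B ↦ BC
    C ↦ AD
    D ↦ C

A->BD, B->BC, C->AD, D->C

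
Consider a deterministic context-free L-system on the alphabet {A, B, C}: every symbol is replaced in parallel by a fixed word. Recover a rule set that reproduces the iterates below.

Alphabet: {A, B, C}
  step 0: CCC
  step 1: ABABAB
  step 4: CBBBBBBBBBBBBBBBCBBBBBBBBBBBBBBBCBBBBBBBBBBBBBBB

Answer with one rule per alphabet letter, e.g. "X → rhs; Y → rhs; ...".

A->CB, B->BB, C->AB

  step 0 ⇒ step 1: CCC ⇒ AB·AB·AB
    C ↦ AB
    A ↦ CB  (constrained at step 1)
    B ↦ BB  (constrained at step 1)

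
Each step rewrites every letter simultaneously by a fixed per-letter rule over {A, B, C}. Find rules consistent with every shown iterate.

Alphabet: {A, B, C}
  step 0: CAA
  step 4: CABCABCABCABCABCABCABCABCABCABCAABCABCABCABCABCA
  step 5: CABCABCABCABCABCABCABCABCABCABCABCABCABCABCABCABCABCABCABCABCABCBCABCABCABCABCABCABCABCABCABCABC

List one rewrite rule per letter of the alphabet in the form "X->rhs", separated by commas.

A->BC, B->AB, C->CA

  step 4 ⇒ step 5: CABCABCABCABCABCABCABCABCABCABCAABCABCABCABCABCA ⇒ CA·BC·AB·CA·BC·AB·CA·BC·AB·CA·BC·AB·CA·BC·AB·CA·BC·AB·CA·BC·AB·CA·BC·AB·CA·BC·AB·CA·BC·AB·CA·BC·BC·AB·CA·BC·AB·CA·BC·AB·CA·BC·AB·CA·BC·AB·CA·BC
    A ↦ BC
    B ↦ AB
    C ↦ CA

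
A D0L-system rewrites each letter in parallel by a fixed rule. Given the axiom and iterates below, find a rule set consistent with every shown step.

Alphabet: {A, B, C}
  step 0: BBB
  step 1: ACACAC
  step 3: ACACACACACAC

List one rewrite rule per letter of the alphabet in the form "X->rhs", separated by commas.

A->B, B->AC, C->B

  step 0 ⇒ step 1: BBB ⇒ AC·AC·AC
    B ↦ AC
    A ↦ B  (constrained at step 1)
    C ↦ B  (constrained at step 1)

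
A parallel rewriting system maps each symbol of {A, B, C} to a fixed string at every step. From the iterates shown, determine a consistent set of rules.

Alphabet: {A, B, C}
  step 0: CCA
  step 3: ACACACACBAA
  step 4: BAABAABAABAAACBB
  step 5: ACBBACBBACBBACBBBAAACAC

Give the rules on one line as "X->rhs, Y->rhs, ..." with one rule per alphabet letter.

A->B, B->AC, C->AA

  step 4 ⇒ step 5: BAABAABAABAAACBB ⇒ AC·B·B·AC·B·B·AC·B·B·AC·B·B·B·AA·AC·AC
    A ↦ B
    B ↦ AC
    C ↦ AA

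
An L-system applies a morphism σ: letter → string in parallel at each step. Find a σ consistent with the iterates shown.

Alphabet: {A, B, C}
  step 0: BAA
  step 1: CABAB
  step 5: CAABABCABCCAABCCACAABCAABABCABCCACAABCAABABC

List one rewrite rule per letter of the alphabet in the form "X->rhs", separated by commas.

  step 0 ⇒ step 1: BAA ⇒ C·AB·AB
    A ↦ AB
    B ↦ C
    C ↦ CA  (constrained at step 1)

A->AB, B->C, C->CA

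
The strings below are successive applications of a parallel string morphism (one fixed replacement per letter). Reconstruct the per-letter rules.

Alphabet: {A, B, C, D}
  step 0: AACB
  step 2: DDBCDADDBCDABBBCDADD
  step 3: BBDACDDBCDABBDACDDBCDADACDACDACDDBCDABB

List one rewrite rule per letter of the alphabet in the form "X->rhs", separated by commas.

A->CDA, B->DAC, C->DD, D->B

  step 2 ⇒ step 3: DDBCDADDBCDABBBCDADD ⇒ B·B·DAC·DD·B·CDA·B·B·DAC·DD·B·CDA·DAC·DAC·DAC·DD·B·CDA·B·B
    A ↦ CDA
    B ↦ DAC
    C ↦ DD
    D ↦ B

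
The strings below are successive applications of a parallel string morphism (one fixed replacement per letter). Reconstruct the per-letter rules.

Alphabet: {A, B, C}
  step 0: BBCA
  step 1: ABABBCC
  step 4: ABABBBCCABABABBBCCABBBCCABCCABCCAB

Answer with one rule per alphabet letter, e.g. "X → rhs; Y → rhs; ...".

A->CC, B->AB, C->B

  step 0 ⇒ step 1: BBCA ⇒ AB·AB·B·CC
    A ↦ CC
    B ↦ AB
    C ↦ B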